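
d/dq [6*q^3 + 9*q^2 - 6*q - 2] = 18*q^2 + 18*q - 6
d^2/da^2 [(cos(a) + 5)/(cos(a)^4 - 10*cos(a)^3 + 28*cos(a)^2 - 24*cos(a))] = (-2684*(1 - cos(a)^2)^2/cos(a)^3 - 12*sin(a)^6/cos(a)^3 - 9*cos(a)^4 - 18*cos(a)^3 + 718*cos(a)^2 - 3600*tan(a)^2 - 2628 - 2404/cos(a) + 4136/cos(a)^3)/((cos(a) - 6)^3*(cos(a) - 2)^4)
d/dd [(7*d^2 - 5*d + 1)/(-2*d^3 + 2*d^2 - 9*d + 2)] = (14*d^4 - 20*d^3 - 47*d^2 + 24*d - 1)/(4*d^6 - 8*d^5 + 40*d^4 - 44*d^3 + 89*d^2 - 36*d + 4)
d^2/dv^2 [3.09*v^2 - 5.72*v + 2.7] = 6.18000000000000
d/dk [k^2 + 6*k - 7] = 2*k + 6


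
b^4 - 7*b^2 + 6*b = b*(b - 2)*(b - 1)*(b + 3)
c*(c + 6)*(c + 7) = c^3 + 13*c^2 + 42*c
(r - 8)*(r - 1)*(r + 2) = r^3 - 7*r^2 - 10*r + 16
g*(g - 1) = g^2 - g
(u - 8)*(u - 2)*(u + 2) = u^3 - 8*u^2 - 4*u + 32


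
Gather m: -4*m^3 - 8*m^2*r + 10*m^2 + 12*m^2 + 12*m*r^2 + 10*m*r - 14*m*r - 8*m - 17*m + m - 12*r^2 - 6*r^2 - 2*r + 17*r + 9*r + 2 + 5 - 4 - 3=-4*m^3 + m^2*(22 - 8*r) + m*(12*r^2 - 4*r - 24) - 18*r^2 + 24*r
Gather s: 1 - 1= 0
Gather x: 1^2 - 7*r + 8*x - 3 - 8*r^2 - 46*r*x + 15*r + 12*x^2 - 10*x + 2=-8*r^2 + 8*r + 12*x^2 + x*(-46*r - 2)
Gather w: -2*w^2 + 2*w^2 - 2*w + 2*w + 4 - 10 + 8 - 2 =0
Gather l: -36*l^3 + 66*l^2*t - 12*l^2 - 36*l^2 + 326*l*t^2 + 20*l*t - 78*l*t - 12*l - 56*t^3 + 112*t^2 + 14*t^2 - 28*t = -36*l^3 + l^2*(66*t - 48) + l*(326*t^2 - 58*t - 12) - 56*t^3 + 126*t^2 - 28*t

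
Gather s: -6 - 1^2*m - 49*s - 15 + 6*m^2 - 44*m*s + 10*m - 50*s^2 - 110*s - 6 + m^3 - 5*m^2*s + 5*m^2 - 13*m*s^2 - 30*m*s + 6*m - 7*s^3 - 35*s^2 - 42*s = m^3 + 11*m^2 + 15*m - 7*s^3 + s^2*(-13*m - 85) + s*(-5*m^2 - 74*m - 201) - 27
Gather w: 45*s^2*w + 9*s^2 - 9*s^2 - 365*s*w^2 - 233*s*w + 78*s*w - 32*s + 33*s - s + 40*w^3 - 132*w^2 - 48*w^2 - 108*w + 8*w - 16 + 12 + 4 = 40*w^3 + w^2*(-365*s - 180) + w*(45*s^2 - 155*s - 100)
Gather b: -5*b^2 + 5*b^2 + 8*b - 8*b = 0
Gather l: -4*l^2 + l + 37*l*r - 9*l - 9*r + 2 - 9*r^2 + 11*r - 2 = -4*l^2 + l*(37*r - 8) - 9*r^2 + 2*r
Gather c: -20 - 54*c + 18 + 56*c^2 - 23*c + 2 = 56*c^2 - 77*c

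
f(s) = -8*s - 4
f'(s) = -8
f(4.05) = -36.40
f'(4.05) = -8.00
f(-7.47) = 55.76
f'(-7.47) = -8.00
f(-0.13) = -2.96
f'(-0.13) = -8.00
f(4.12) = -36.96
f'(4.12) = -8.00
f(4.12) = -36.96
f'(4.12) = -8.00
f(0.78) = -10.24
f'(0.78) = -8.00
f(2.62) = -24.96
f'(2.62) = -8.00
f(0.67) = -9.36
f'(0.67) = -8.00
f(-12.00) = 92.00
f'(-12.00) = -8.00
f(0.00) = -4.00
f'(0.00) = -8.00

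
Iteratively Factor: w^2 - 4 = (w - 2)*(w + 2)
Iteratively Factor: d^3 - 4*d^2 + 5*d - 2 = (d - 1)*(d^2 - 3*d + 2) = (d - 1)^2*(d - 2)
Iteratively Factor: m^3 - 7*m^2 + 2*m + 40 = (m + 2)*(m^2 - 9*m + 20) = (m - 4)*(m + 2)*(m - 5)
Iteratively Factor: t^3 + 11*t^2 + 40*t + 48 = (t + 3)*(t^2 + 8*t + 16) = (t + 3)*(t + 4)*(t + 4)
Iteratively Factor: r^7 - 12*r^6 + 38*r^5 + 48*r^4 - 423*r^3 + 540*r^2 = (r - 3)*(r^6 - 9*r^5 + 11*r^4 + 81*r^3 - 180*r^2) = r*(r - 3)*(r^5 - 9*r^4 + 11*r^3 + 81*r^2 - 180*r) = r*(r - 5)*(r - 3)*(r^4 - 4*r^3 - 9*r^2 + 36*r) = r^2*(r - 5)*(r - 3)*(r^3 - 4*r^2 - 9*r + 36) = r^2*(r - 5)*(r - 4)*(r - 3)*(r^2 - 9) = r^2*(r - 5)*(r - 4)*(r - 3)*(r + 3)*(r - 3)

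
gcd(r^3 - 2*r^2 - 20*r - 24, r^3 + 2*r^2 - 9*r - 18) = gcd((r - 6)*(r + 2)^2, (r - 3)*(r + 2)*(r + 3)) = r + 2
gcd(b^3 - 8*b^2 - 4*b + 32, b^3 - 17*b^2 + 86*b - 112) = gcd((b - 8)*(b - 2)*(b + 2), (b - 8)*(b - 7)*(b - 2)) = b^2 - 10*b + 16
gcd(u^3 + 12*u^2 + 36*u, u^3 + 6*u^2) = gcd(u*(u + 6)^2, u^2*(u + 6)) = u^2 + 6*u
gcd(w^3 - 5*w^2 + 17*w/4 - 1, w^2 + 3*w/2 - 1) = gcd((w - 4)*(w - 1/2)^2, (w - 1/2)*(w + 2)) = w - 1/2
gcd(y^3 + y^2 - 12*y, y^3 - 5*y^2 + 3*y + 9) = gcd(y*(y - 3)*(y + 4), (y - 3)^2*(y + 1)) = y - 3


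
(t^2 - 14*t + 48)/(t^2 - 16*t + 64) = (t - 6)/(t - 8)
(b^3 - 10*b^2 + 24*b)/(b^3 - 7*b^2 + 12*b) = (b - 6)/(b - 3)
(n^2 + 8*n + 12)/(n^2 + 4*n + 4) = (n + 6)/(n + 2)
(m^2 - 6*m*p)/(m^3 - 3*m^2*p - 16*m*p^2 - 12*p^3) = m/(m^2 + 3*m*p + 2*p^2)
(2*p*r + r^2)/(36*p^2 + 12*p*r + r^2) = r*(2*p + r)/(36*p^2 + 12*p*r + r^2)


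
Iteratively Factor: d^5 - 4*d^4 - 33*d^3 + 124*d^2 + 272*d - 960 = (d - 5)*(d^4 + d^3 - 28*d^2 - 16*d + 192) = (d - 5)*(d - 3)*(d^3 + 4*d^2 - 16*d - 64) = (d - 5)*(d - 3)*(d + 4)*(d^2 - 16) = (d - 5)*(d - 4)*(d - 3)*(d + 4)*(d + 4)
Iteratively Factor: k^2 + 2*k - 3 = (k - 1)*(k + 3)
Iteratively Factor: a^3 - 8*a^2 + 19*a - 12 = (a - 1)*(a^2 - 7*a + 12) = (a - 3)*(a - 1)*(a - 4)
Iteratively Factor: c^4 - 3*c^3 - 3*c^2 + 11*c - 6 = (c - 3)*(c^3 - 3*c + 2) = (c - 3)*(c - 1)*(c^2 + c - 2) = (c - 3)*(c - 1)*(c + 2)*(c - 1)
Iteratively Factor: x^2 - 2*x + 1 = (x - 1)*(x - 1)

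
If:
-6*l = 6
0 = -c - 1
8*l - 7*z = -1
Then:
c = -1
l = -1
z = -1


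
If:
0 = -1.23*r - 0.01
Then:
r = -0.01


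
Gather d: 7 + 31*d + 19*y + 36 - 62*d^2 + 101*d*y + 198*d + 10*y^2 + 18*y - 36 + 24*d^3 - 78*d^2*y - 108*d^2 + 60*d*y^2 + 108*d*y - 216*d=24*d^3 + d^2*(-78*y - 170) + d*(60*y^2 + 209*y + 13) + 10*y^2 + 37*y + 7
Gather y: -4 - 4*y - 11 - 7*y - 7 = -11*y - 22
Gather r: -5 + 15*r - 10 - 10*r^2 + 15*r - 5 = -10*r^2 + 30*r - 20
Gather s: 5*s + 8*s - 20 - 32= 13*s - 52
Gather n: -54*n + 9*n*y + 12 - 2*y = n*(9*y - 54) - 2*y + 12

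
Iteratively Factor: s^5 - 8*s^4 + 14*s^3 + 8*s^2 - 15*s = (s + 1)*(s^4 - 9*s^3 + 23*s^2 - 15*s) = (s - 3)*(s + 1)*(s^3 - 6*s^2 + 5*s) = (s - 3)*(s - 1)*(s + 1)*(s^2 - 5*s) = s*(s - 3)*(s - 1)*(s + 1)*(s - 5)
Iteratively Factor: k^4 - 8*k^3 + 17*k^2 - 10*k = (k - 1)*(k^3 - 7*k^2 + 10*k) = (k - 2)*(k - 1)*(k^2 - 5*k) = k*(k - 2)*(k - 1)*(k - 5)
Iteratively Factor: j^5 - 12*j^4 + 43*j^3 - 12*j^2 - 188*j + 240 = (j + 2)*(j^4 - 14*j^3 + 71*j^2 - 154*j + 120) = (j - 3)*(j + 2)*(j^3 - 11*j^2 + 38*j - 40) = (j - 3)*(j - 2)*(j + 2)*(j^2 - 9*j + 20) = (j - 4)*(j - 3)*(j - 2)*(j + 2)*(j - 5)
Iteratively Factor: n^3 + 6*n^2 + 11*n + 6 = (n + 3)*(n^2 + 3*n + 2) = (n + 2)*(n + 3)*(n + 1)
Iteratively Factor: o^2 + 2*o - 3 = (o - 1)*(o + 3)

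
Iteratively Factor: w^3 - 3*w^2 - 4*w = (w - 4)*(w^2 + w) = (w - 4)*(w + 1)*(w)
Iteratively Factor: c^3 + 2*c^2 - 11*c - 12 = (c + 1)*(c^2 + c - 12) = (c - 3)*(c + 1)*(c + 4)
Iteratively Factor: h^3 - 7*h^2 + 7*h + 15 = (h - 3)*(h^2 - 4*h - 5) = (h - 5)*(h - 3)*(h + 1)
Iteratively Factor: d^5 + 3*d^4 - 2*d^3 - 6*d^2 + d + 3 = (d + 3)*(d^4 - 2*d^2 + 1) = (d - 1)*(d + 3)*(d^3 + d^2 - d - 1) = (d - 1)^2*(d + 3)*(d^2 + 2*d + 1) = (d - 1)^2*(d + 1)*(d + 3)*(d + 1)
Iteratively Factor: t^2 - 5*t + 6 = (t - 2)*(t - 3)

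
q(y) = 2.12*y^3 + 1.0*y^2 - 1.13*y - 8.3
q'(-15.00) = 1399.87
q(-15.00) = -6921.35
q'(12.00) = 938.71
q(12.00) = 3785.50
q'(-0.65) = 0.26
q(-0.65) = -7.73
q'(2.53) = 44.64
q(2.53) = 29.57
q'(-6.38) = 244.99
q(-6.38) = -510.94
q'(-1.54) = 10.87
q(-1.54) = -11.93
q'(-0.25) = -1.23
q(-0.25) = -7.99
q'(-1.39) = 8.38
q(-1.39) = -10.49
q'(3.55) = 86.12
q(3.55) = 95.14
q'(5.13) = 176.51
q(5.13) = 298.43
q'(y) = 6.36*y^2 + 2.0*y - 1.13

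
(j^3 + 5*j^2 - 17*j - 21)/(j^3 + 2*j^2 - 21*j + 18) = (j^2 + 8*j + 7)/(j^2 + 5*j - 6)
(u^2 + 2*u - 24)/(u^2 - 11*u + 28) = (u + 6)/(u - 7)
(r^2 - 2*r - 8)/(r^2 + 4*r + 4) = (r - 4)/(r + 2)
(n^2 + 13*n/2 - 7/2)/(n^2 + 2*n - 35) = (n - 1/2)/(n - 5)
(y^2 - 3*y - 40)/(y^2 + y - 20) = (y - 8)/(y - 4)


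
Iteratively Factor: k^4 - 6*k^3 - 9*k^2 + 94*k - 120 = (k - 2)*(k^3 - 4*k^2 - 17*k + 60) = (k - 3)*(k - 2)*(k^2 - k - 20) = (k - 5)*(k - 3)*(k - 2)*(k + 4)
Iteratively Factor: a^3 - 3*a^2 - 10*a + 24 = (a + 3)*(a^2 - 6*a + 8) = (a - 4)*(a + 3)*(a - 2)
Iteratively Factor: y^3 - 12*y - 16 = (y + 2)*(y^2 - 2*y - 8) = (y + 2)^2*(y - 4)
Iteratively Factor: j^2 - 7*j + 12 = (j - 4)*(j - 3)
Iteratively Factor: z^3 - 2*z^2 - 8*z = (z + 2)*(z^2 - 4*z) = (z - 4)*(z + 2)*(z)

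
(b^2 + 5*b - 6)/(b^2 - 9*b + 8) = (b + 6)/(b - 8)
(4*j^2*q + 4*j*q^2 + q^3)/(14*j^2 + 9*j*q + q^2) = q*(2*j + q)/(7*j + q)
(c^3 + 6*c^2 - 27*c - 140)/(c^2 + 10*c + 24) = (c^2 + 2*c - 35)/(c + 6)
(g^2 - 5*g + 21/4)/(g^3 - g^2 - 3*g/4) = (2*g - 7)/(g*(2*g + 1))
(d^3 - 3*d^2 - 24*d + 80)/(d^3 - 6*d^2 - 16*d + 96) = (d^2 + d - 20)/(d^2 - 2*d - 24)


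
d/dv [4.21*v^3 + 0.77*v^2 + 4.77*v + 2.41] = 12.63*v^2 + 1.54*v + 4.77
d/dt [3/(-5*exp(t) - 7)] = 15*exp(t)/(5*exp(t) + 7)^2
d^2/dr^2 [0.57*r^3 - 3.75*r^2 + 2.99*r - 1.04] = 3.42*r - 7.5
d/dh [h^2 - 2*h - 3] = 2*h - 2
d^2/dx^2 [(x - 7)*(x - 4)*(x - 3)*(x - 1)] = 12*x^2 - 90*x + 150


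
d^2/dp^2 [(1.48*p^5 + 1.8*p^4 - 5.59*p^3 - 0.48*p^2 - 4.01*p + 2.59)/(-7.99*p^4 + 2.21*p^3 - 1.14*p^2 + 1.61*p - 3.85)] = (-9.09494701772928e-13*p^11 - 9.09494701772928e-13*p^10 + 662.668397999998*p^9 + 190.373207999999*p^8 + 2940.95604*p^7 - 2199.630666*p^6 - 2698.550394*p^5 + 78.3958019999995*p^4 - 2468.890968*p^3 + 749.303772*p^2 + 287.847336*p + 73.249512)/(510.082399*p^12 - 423.259863*p^11 + 335.405019*p^10 - 439.92158*p^9 + 955.783503*p^8 - 528.093117*p^7 + 354.7716*p^6 - 378.816921*p^5 + 461.362797*p^4 - 144.844196*p^3 + 80.631705*p^2 - 71.592675*p + 57.066625)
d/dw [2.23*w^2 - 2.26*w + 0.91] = 4.46*w - 2.26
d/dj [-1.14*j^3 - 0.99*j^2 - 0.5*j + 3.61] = -3.42*j^2 - 1.98*j - 0.5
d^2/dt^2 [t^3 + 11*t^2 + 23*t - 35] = 6*t + 22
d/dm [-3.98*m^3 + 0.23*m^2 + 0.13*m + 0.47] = -11.94*m^2 + 0.46*m + 0.13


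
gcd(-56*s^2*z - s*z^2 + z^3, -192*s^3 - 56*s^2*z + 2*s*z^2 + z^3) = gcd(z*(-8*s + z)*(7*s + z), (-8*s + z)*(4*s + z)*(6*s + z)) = -8*s + z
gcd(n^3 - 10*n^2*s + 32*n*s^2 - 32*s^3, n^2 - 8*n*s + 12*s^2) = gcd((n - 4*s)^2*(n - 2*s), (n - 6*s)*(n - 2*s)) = -n + 2*s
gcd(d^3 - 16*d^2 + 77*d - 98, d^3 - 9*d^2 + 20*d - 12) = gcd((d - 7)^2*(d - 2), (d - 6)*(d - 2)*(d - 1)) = d - 2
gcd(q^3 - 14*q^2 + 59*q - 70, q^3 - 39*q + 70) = q^2 - 7*q + 10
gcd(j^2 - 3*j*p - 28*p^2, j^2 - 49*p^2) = -j + 7*p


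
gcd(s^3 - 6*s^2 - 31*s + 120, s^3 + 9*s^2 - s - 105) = s^2 + 2*s - 15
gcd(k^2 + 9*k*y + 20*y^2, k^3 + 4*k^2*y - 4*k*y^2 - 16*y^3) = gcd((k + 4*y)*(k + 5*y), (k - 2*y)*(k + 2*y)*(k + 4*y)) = k + 4*y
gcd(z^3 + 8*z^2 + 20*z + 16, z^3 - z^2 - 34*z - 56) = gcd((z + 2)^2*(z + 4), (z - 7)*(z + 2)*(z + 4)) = z^2 + 6*z + 8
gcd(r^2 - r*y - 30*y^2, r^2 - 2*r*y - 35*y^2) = r + 5*y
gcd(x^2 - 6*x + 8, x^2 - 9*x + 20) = x - 4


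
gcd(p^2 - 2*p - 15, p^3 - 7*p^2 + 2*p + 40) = p - 5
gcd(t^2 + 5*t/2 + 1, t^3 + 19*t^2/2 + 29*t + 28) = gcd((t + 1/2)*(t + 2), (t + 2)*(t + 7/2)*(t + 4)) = t + 2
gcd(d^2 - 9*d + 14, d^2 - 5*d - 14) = d - 7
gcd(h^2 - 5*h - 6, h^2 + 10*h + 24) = 1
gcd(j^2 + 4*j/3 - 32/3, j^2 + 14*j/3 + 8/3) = j + 4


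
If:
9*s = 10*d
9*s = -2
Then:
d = -1/5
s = -2/9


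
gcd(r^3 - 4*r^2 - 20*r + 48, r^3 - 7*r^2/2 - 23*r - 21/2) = 1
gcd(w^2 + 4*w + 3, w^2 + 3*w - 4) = 1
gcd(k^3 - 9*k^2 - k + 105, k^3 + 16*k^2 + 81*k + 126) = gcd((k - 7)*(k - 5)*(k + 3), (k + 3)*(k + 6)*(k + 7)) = k + 3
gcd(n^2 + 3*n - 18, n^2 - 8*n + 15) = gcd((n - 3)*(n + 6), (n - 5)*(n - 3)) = n - 3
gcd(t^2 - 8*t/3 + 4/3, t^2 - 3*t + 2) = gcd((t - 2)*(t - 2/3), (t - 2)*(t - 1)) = t - 2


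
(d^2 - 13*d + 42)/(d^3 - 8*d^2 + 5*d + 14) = (d - 6)/(d^2 - d - 2)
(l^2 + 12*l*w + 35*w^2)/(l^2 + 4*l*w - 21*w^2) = (-l - 5*w)/(-l + 3*w)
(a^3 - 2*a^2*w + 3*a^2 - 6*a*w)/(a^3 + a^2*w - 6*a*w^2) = (a + 3)/(a + 3*w)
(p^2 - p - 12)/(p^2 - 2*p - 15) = (p - 4)/(p - 5)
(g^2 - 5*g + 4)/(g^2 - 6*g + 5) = (g - 4)/(g - 5)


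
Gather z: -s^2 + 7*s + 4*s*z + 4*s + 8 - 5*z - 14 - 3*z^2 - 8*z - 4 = -s^2 + 11*s - 3*z^2 + z*(4*s - 13) - 10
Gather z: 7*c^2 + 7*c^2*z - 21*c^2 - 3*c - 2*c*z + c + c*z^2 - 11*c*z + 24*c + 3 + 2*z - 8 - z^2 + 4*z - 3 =-14*c^2 + 22*c + z^2*(c - 1) + z*(7*c^2 - 13*c + 6) - 8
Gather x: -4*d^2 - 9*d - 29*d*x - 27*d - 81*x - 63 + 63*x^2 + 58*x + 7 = -4*d^2 - 36*d + 63*x^2 + x*(-29*d - 23) - 56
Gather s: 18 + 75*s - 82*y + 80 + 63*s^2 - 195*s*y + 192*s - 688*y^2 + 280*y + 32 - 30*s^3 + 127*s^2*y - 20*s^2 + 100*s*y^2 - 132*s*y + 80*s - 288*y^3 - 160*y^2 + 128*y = -30*s^3 + s^2*(127*y + 43) + s*(100*y^2 - 327*y + 347) - 288*y^3 - 848*y^2 + 326*y + 130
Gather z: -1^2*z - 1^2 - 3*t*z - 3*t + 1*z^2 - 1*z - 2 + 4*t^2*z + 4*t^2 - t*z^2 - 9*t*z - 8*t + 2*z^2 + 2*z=4*t^2 - 11*t + z^2*(3 - t) + z*(4*t^2 - 12*t) - 3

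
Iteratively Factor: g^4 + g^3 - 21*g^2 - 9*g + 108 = (g + 3)*(g^3 - 2*g^2 - 15*g + 36) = (g - 3)*(g + 3)*(g^2 + g - 12) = (g - 3)^2*(g + 3)*(g + 4)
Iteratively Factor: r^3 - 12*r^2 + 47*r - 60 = (r - 5)*(r^2 - 7*r + 12) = (r - 5)*(r - 4)*(r - 3)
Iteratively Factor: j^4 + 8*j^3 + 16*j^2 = (j)*(j^3 + 8*j^2 + 16*j) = j^2*(j^2 + 8*j + 16) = j^2*(j + 4)*(j + 4)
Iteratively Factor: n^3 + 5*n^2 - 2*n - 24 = (n - 2)*(n^2 + 7*n + 12) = (n - 2)*(n + 4)*(n + 3)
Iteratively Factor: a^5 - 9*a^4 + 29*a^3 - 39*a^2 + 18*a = (a)*(a^4 - 9*a^3 + 29*a^2 - 39*a + 18) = a*(a - 3)*(a^3 - 6*a^2 + 11*a - 6) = a*(a - 3)*(a - 2)*(a^2 - 4*a + 3) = a*(a - 3)^2*(a - 2)*(a - 1)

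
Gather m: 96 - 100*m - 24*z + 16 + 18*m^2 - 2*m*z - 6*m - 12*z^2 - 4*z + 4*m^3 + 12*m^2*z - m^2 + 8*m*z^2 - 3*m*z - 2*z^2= 4*m^3 + m^2*(12*z + 17) + m*(8*z^2 - 5*z - 106) - 14*z^2 - 28*z + 112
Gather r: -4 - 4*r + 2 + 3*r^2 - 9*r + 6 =3*r^2 - 13*r + 4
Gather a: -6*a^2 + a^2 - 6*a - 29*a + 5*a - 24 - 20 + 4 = -5*a^2 - 30*a - 40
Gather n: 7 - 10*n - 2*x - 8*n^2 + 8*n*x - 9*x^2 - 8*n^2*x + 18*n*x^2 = n^2*(-8*x - 8) + n*(18*x^2 + 8*x - 10) - 9*x^2 - 2*x + 7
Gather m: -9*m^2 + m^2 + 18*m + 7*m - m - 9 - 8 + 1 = -8*m^2 + 24*m - 16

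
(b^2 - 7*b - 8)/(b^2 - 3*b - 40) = (b + 1)/(b + 5)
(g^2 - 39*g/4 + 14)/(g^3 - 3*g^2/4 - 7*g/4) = (g - 8)/(g*(g + 1))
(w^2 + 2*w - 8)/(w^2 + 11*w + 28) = (w - 2)/(w + 7)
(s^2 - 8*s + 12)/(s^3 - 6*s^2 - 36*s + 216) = (s - 2)/(s^2 - 36)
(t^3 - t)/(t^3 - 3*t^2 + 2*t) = (t + 1)/(t - 2)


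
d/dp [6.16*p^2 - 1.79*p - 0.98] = 12.32*p - 1.79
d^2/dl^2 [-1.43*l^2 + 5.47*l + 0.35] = -2.86000000000000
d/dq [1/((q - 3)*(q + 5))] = 2*(-q - 1)/(q^4 + 4*q^3 - 26*q^2 - 60*q + 225)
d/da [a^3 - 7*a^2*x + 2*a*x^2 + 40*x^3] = 3*a^2 - 14*a*x + 2*x^2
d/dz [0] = 0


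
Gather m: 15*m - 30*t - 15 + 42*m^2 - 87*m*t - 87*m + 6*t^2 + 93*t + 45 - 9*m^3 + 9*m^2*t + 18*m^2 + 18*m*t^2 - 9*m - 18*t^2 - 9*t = -9*m^3 + m^2*(9*t + 60) + m*(18*t^2 - 87*t - 81) - 12*t^2 + 54*t + 30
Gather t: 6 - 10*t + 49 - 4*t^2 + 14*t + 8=-4*t^2 + 4*t + 63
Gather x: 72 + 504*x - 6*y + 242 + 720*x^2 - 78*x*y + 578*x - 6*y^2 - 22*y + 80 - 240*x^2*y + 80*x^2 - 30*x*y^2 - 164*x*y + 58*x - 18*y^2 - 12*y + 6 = x^2*(800 - 240*y) + x*(-30*y^2 - 242*y + 1140) - 24*y^2 - 40*y + 400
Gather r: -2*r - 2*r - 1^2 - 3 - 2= -4*r - 6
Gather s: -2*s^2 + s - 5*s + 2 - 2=-2*s^2 - 4*s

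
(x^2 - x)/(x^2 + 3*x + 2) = x*(x - 1)/(x^2 + 3*x + 2)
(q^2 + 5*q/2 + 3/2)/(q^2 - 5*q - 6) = (q + 3/2)/(q - 6)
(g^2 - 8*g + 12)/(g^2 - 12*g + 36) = (g - 2)/(g - 6)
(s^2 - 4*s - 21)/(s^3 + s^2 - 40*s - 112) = (s + 3)/(s^2 + 8*s + 16)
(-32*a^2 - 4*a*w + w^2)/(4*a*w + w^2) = (-8*a + w)/w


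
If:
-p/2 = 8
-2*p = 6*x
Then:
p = -16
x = 16/3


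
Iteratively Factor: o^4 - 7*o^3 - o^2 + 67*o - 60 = (o + 3)*(o^3 - 10*o^2 + 29*o - 20) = (o - 1)*(o + 3)*(o^2 - 9*o + 20) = (o - 5)*(o - 1)*(o + 3)*(o - 4)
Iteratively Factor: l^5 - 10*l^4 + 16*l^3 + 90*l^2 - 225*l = (l)*(l^4 - 10*l^3 + 16*l^2 + 90*l - 225) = l*(l + 3)*(l^3 - 13*l^2 + 55*l - 75) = l*(l - 3)*(l + 3)*(l^2 - 10*l + 25) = l*(l - 5)*(l - 3)*(l + 3)*(l - 5)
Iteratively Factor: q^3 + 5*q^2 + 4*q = (q + 1)*(q^2 + 4*q) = (q + 1)*(q + 4)*(q)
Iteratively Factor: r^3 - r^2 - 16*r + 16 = (r - 1)*(r^2 - 16) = (r - 4)*(r - 1)*(r + 4)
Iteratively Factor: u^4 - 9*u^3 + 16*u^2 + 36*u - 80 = (u + 2)*(u^3 - 11*u^2 + 38*u - 40) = (u - 2)*(u + 2)*(u^2 - 9*u + 20) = (u - 5)*(u - 2)*(u + 2)*(u - 4)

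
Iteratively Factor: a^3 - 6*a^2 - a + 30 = (a - 3)*(a^2 - 3*a - 10) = (a - 3)*(a + 2)*(a - 5)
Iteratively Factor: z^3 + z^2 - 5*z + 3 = (z + 3)*(z^2 - 2*z + 1) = (z - 1)*(z + 3)*(z - 1)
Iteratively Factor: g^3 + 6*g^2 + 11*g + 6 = (g + 1)*(g^2 + 5*g + 6) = (g + 1)*(g + 3)*(g + 2)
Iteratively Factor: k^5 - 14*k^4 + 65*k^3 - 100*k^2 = (k - 5)*(k^4 - 9*k^3 + 20*k^2) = k*(k - 5)*(k^3 - 9*k^2 + 20*k) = k*(k - 5)*(k - 4)*(k^2 - 5*k) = k^2*(k - 5)*(k - 4)*(k - 5)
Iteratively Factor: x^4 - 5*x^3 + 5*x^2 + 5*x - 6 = (x - 1)*(x^3 - 4*x^2 + x + 6) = (x - 1)*(x + 1)*(x^2 - 5*x + 6) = (x - 3)*(x - 1)*(x + 1)*(x - 2)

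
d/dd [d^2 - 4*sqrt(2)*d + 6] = 2*d - 4*sqrt(2)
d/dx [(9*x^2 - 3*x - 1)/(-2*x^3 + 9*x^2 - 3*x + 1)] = 6*(3*x^4 - 2*x^3 - x^2 + 6*x - 1)/(4*x^6 - 36*x^5 + 93*x^4 - 58*x^3 + 27*x^2 - 6*x + 1)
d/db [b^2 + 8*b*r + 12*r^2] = 2*b + 8*r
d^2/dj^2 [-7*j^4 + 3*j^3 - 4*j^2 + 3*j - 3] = -84*j^2 + 18*j - 8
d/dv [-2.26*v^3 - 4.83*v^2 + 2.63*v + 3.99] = -6.78*v^2 - 9.66*v + 2.63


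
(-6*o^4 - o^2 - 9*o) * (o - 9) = -6*o^5 + 54*o^4 - o^3 + 81*o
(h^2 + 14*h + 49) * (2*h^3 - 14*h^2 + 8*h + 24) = 2*h^5 + 14*h^4 - 90*h^3 - 550*h^2 + 728*h + 1176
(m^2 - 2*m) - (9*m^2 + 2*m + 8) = -8*m^2 - 4*m - 8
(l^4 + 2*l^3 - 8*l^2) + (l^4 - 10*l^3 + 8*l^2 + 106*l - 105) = 2*l^4 - 8*l^3 + 106*l - 105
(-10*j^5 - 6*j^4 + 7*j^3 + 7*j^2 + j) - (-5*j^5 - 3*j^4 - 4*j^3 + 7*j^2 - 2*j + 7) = -5*j^5 - 3*j^4 + 11*j^3 + 3*j - 7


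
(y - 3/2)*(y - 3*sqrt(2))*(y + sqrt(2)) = y^3 - 2*sqrt(2)*y^2 - 3*y^2/2 - 6*y + 3*sqrt(2)*y + 9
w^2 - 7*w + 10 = (w - 5)*(w - 2)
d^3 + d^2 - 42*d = d*(d - 6)*(d + 7)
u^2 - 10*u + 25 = (u - 5)^2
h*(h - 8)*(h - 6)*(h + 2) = h^4 - 12*h^3 + 20*h^2 + 96*h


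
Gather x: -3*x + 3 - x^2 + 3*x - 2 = 1 - x^2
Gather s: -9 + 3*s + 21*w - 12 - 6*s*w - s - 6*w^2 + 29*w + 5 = s*(2 - 6*w) - 6*w^2 + 50*w - 16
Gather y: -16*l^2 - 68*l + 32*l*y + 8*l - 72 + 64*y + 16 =-16*l^2 - 60*l + y*(32*l + 64) - 56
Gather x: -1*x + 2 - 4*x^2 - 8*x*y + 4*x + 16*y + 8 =-4*x^2 + x*(3 - 8*y) + 16*y + 10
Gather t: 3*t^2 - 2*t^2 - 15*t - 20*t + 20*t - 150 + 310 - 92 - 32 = t^2 - 15*t + 36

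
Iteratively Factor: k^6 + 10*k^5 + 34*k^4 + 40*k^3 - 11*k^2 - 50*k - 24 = (k + 4)*(k^5 + 6*k^4 + 10*k^3 - 11*k - 6) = (k + 3)*(k + 4)*(k^4 + 3*k^3 + k^2 - 3*k - 2) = (k + 1)*(k + 3)*(k + 4)*(k^3 + 2*k^2 - k - 2) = (k + 1)*(k + 2)*(k + 3)*(k + 4)*(k^2 - 1) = (k - 1)*(k + 1)*(k + 2)*(k + 3)*(k + 4)*(k + 1)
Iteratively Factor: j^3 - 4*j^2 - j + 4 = (j - 1)*(j^2 - 3*j - 4) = (j - 4)*(j - 1)*(j + 1)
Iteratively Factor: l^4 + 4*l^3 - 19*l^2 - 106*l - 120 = (l - 5)*(l^3 + 9*l^2 + 26*l + 24) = (l - 5)*(l + 4)*(l^2 + 5*l + 6) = (l - 5)*(l + 2)*(l + 4)*(l + 3)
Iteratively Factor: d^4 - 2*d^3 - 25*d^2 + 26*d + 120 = (d + 4)*(d^3 - 6*d^2 - d + 30) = (d - 3)*(d + 4)*(d^2 - 3*d - 10) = (d - 5)*(d - 3)*(d + 4)*(d + 2)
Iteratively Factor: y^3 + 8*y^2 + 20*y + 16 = (y + 4)*(y^2 + 4*y + 4) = (y + 2)*(y + 4)*(y + 2)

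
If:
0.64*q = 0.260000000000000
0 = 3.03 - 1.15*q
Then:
No Solution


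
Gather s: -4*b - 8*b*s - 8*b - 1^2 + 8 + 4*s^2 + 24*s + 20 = -12*b + 4*s^2 + s*(24 - 8*b) + 27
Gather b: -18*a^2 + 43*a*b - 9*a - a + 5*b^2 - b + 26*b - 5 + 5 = -18*a^2 - 10*a + 5*b^2 + b*(43*a + 25)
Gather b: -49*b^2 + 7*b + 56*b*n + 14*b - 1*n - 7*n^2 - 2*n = -49*b^2 + b*(56*n + 21) - 7*n^2 - 3*n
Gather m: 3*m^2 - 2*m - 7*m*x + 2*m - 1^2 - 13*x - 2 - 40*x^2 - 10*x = 3*m^2 - 7*m*x - 40*x^2 - 23*x - 3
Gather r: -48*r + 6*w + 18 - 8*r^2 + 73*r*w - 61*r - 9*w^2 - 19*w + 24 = -8*r^2 + r*(73*w - 109) - 9*w^2 - 13*w + 42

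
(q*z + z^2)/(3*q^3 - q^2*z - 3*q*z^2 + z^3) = z/(3*q^2 - 4*q*z + z^2)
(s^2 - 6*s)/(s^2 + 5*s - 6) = s*(s - 6)/(s^2 + 5*s - 6)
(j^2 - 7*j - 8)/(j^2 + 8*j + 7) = (j - 8)/(j + 7)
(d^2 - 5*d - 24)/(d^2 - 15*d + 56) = (d + 3)/(d - 7)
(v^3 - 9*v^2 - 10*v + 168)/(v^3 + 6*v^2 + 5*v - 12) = (v^2 - 13*v + 42)/(v^2 + 2*v - 3)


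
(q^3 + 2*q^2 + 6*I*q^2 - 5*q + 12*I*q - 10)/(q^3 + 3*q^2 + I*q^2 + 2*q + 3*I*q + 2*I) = (q + 5*I)/(q + 1)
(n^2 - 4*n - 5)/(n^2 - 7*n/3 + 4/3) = 3*(n^2 - 4*n - 5)/(3*n^2 - 7*n + 4)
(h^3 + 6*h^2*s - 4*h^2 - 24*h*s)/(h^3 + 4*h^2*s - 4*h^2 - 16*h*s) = (h + 6*s)/(h + 4*s)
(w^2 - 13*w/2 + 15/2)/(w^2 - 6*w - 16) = (-2*w^2 + 13*w - 15)/(2*(-w^2 + 6*w + 16))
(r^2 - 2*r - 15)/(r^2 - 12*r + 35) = (r + 3)/(r - 7)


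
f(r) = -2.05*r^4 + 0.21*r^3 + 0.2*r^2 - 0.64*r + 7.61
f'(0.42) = -0.97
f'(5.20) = -1134.51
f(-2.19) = -39.39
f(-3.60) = -341.61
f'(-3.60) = 388.66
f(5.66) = -2055.40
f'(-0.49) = 0.28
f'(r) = -8.2*r^3 + 0.63*r^2 + 0.4*r - 0.64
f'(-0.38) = -0.25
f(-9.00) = -13573.57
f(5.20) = -1459.66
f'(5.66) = -1465.03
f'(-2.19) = 87.63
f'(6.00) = -1746.76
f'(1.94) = -57.36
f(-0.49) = 7.83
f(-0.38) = 7.83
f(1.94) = -20.38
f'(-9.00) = 6024.59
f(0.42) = 7.33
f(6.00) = -2600.47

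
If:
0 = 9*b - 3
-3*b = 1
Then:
No Solution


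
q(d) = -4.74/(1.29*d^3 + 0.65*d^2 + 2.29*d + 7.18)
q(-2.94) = 0.18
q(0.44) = -0.56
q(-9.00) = 0.01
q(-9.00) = 0.01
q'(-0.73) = 0.56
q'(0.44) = 0.24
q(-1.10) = -1.27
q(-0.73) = -0.89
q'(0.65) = 0.26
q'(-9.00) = 0.00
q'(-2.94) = 0.21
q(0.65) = -0.51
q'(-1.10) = 1.89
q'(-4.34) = 0.04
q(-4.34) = 0.05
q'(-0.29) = 0.25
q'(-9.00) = 0.00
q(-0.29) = -0.72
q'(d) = -4.74*(-3.87*d^2 - 1.3*d - 2.29)/(1.29*d^3 + 0.65*d^2 + 2.29*d + 7.18)^2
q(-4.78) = 0.04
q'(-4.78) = 0.02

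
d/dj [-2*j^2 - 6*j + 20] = -4*j - 6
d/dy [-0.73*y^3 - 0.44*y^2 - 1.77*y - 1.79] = -2.19*y^2 - 0.88*y - 1.77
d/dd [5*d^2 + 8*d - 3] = 10*d + 8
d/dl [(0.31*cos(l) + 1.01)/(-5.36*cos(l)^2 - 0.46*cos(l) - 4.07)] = (-1.6616*cos(l)^2 - 10.8272*cos(l) + 0.7971)*sin(l)/(28.7296*cos(l)^4 + 4.9312*cos(l)^3 + 43.842*cos(l)^2 + 3.7444*cos(l) + 16.5649)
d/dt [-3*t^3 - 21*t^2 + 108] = 3*t*(-3*t - 14)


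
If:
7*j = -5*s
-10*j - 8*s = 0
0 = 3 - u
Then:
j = 0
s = 0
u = 3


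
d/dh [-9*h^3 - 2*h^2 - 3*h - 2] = -27*h^2 - 4*h - 3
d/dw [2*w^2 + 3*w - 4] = 4*w + 3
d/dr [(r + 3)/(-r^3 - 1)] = (-r^3 + 3*r^2*(r + 3) - 1)/(r^3 + 1)^2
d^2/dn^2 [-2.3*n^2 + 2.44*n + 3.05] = -4.60000000000000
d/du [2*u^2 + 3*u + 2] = 4*u + 3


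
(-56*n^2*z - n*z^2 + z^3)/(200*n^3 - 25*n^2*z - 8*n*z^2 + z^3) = z*(7*n + z)/(-25*n^2 + z^2)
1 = 1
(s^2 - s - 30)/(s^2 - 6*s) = (s + 5)/s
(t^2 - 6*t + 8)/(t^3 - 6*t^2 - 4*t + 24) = (t - 4)/(t^2 - 4*t - 12)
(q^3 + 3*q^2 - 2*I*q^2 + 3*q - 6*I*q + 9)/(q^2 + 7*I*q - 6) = (q^2 + 3*q*(1 - I) - 9*I)/(q + 6*I)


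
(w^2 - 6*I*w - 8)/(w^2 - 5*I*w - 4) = (w - 2*I)/(w - I)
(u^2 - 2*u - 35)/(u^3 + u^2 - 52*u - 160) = (u - 7)/(u^2 - 4*u - 32)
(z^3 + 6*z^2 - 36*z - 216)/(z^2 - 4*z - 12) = (z^2 + 12*z + 36)/(z + 2)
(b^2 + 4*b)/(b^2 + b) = (b + 4)/(b + 1)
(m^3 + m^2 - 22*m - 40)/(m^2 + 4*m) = m - 3 - 10/m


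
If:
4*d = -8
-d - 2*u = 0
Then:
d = -2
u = 1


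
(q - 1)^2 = q^2 - 2*q + 1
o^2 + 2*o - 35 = (o - 5)*(o + 7)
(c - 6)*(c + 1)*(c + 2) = c^3 - 3*c^2 - 16*c - 12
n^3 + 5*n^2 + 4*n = n*(n + 1)*(n + 4)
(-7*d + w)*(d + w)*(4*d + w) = -28*d^3 - 31*d^2*w - 2*d*w^2 + w^3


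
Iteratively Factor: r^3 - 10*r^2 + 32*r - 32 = (r - 4)*(r^2 - 6*r + 8) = (r - 4)*(r - 2)*(r - 4)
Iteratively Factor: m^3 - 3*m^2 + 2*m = (m - 2)*(m^2 - m) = m*(m - 2)*(m - 1)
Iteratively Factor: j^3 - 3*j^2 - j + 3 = (j + 1)*(j^2 - 4*j + 3) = (j - 3)*(j + 1)*(j - 1)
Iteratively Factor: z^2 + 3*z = (z)*(z + 3)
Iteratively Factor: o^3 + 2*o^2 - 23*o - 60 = (o + 3)*(o^2 - o - 20) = (o + 3)*(o + 4)*(o - 5)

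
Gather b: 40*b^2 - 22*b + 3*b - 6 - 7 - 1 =40*b^2 - 19*b - 14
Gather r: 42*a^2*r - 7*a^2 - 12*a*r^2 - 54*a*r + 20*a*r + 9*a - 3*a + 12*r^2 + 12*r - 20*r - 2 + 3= -7*a^2 + 6*a + r^2*(12 - 12*a) + r*(42*a^2 - 34*a - 8) + 1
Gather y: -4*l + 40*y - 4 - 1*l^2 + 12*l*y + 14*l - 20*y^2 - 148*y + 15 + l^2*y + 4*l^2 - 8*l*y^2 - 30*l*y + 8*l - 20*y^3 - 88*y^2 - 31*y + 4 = 3*l^2 + 18*l - 20*y^3 + y^2*(-8*l - 108) + y*(l^2 - 18*l - 139) + 15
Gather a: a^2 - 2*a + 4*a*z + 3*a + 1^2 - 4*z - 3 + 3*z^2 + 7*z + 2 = a^2 + a*(4*z + 1) + 3*z^2 + 3*z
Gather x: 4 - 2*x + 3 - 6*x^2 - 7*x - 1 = -6*x^2 - 9*x + 6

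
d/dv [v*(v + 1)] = 2*v + 1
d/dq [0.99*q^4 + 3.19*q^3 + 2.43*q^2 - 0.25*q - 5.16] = 3.96*q^3 + 9.57*q^2 + 4.86*q - 0.25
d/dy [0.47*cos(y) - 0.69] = -0.47*sin(y)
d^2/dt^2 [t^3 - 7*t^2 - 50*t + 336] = 6*t - 14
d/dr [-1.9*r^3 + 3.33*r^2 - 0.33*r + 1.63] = -5.7*r^2 + 6.66*r - 0.33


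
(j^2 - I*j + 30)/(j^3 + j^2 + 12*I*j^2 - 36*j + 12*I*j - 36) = (j^2 - I*j + 30)/(j^3 + j^2*(1 + 12*I) + 12*j*(-3 + I) - 36)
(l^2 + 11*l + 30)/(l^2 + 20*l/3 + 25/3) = 3*(l + 6)/(3*l + 5)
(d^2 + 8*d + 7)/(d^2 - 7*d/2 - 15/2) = 2*(d^2 + 8*d + 7)/(2*d^2 - 7*d - 15)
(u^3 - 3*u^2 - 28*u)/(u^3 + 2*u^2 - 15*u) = (u^2 - 3*u - 28)/(u^2 + 2*u - 15)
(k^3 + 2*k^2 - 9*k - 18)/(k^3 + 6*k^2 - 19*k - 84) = (k^2 - k - 6)/(k^2 + 3*k - 28)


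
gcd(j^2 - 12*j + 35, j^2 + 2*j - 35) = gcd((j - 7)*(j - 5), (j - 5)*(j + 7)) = j - 5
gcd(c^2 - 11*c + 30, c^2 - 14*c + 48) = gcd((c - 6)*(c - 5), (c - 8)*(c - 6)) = c - 6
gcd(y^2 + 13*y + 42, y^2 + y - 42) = y + 7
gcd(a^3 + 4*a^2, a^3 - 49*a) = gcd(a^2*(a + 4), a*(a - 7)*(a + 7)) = a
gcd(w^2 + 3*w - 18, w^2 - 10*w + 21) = w - 3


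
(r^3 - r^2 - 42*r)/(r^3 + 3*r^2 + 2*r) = (r^2 - r - 42)/(r^2 + 3*r + 2)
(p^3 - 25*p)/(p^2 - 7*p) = (p^2 - 25)/(p - 7)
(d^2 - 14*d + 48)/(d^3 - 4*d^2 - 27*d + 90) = (d - 8)/(d^2 + 2*d - 15)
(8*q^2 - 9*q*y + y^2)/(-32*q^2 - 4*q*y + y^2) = (-q + y)/(4*q + y)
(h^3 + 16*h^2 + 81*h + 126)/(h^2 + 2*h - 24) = (h^2 + 10*h + 21)/(h - 4)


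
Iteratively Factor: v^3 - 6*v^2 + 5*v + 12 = (v - 3)*(v^2 - 3*v - 4) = (v - 3)*(v + 1)*(v - 4)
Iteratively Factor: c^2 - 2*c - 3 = (c - 3)*(c + 1)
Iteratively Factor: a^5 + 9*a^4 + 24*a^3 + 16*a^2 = (a + 4)*(a^4 + 5*a^3 + 4*a^2) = (a + 4)^2*(a^3 + a^2) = a*(a + 4)^2*(a^2 + a) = a*(a + 1)*(a + 4)^2*(a)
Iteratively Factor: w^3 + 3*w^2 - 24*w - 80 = (w - 5)*(w^2 + 8*w + 16) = (w - 5)*(w + 4)*(w + 4)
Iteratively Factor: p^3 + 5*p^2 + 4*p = (p + 1)*(p^2 + 4*p) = p*(p + 1)*(p + 4)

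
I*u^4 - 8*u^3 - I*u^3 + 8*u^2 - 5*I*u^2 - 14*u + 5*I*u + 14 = (u - 1)*(u + 2*I)*(u + 7*I)*(I*u + 1)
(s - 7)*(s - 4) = s^2 - 11*s + 28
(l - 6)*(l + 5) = l^2 - l - 30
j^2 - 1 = (j - 1)*(j + 1)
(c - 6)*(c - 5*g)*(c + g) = c^3 - 4*c^2*g - 6*c^2 - 5*c*g^2 + 24*c*g + 30*g^2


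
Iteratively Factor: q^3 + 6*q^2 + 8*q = (q + 4)*(q^2 + 2*q) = q*(q + 4)*(q + 2)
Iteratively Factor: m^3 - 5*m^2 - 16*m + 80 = (m + 4)*(m^2 - 9*m + 20) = (m - 5)*(m + 4)*(m - 4)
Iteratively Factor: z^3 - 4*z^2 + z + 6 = (z + 1)*(z^2 - 5*z + 6) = (z - 2)*(z + 1)*(z - 3)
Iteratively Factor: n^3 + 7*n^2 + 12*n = (n + 4)*(n^2 + 3*n) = n*(n + 4)*(n + 3)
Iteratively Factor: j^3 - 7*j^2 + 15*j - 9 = (j - 3)*(j^2 - 4*j + 3) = (j - 3)^2*(j - 1)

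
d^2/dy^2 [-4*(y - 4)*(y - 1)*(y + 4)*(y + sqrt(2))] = -48*y^2 - 24*sqrt(2)*y + 24*y + 8*sqrt(2) + 128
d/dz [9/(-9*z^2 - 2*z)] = 18*(9*z + 1)/(z^2*(9*z + 2)^2)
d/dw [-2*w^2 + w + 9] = 1 - 4*w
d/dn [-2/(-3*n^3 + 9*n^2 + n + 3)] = 2*(-9*n^2 + 18*n + 1)/(-3*n^3 + 9*n^2 + n + 3)^2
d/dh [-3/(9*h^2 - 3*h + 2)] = 9*(6*h - 1)/(9*h^2 - 3*h + 2)^2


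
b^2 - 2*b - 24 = (b - 6)*(b + 4)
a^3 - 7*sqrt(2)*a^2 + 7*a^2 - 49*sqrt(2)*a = a*(a + 7)*(a - 7*sqrt(2))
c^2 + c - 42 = (c - 6)*(c + 7)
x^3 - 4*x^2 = x^2*(x - 4)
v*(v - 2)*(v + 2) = v^3 - 4*v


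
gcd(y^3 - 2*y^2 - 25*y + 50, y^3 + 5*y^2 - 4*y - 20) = y^2 + 3*y - 10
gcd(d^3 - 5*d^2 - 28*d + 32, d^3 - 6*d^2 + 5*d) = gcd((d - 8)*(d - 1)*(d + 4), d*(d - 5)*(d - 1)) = d - 1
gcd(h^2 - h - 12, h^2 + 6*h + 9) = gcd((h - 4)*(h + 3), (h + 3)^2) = h + 3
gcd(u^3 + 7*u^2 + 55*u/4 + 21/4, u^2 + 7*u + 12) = u + 3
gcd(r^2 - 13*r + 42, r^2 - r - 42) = r - 7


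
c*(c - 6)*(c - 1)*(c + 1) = c^4 - 6*c^3 - c^2 + 6*c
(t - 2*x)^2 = t^2 - 4*t*x + 4*x^2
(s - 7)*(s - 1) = s^2 - 8*s + 7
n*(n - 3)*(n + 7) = n^3 + 4*n^2 - 21*n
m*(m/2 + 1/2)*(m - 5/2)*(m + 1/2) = m^4/2 - m^3/2 - 13*m^2/8 - 5*m/8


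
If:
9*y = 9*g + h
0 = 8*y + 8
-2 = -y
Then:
No Solution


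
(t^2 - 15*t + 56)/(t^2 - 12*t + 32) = (t - 7)/(t - 4)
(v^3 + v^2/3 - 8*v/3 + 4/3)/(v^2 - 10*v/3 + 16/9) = 3*(v^2 + v - 2)/(3*v - 8)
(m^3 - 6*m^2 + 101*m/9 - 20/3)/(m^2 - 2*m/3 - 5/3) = (m^2 - 13*m/3 + 4)/(m + 1)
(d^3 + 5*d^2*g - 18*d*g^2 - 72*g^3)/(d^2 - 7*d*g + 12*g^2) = (d^2 + 9*d*g + 18*g^2)/(d - 3*g)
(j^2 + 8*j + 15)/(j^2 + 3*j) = (j + 5)/j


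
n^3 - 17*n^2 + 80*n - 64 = (n - 8)^2*(n - 1)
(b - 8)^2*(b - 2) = b^3 - 18*b^2 + 96*b - 128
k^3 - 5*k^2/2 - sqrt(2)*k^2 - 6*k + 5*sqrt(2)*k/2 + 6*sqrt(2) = (k - 4)*(k + 3/2)*(k - sqrt(2))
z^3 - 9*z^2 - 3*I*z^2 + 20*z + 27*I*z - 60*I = (z - 5)*(z - 4)*(z - 3*I)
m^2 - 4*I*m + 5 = (m - 5*I)*(m + I)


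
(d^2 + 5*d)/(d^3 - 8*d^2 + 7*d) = (d + 5)/(d^2 - 8*d + 7)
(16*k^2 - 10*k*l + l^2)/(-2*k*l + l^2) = (-8*k + l)/l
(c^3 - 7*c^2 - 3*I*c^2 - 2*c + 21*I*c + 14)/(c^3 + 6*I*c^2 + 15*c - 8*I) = (c^2 - c*(7 + 2*I) + 14*I)/(c^2 + 7*I*c + 8)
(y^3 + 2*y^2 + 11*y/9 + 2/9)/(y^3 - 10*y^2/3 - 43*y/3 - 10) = (9*y^2 + 9*y + 2)/(3*(3*y^2 - 13*y - 30))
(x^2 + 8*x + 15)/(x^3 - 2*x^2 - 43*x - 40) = (x + 3)/(x^2 - 7*x - 8)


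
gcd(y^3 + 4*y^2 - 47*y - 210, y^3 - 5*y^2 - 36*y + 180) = y + 6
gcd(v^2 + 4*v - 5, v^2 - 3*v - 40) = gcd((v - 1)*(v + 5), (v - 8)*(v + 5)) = v + 5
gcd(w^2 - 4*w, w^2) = w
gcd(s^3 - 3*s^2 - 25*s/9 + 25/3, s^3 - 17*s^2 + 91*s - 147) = s - 3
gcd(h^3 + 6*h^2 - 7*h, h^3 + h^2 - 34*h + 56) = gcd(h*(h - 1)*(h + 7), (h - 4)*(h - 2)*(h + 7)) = h + 7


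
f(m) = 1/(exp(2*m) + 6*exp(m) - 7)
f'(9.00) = 0.00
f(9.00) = 0.00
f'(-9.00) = 0.00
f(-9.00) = -0.14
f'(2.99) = -0.00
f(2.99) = 0.00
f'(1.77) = -0.03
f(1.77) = 0.02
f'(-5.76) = -0.00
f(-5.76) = -0.14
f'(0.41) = -0.73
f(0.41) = 0.23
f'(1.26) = -0.07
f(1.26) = 0.04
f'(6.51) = -0.00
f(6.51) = 0.00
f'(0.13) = -7.38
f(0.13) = 0.89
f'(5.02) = -0.00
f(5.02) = 0.00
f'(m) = (-2*exp(2*m) - 6*exp(m))/(exp(2*m) + 6*exp(m) - 7)^2 = 2*(-exp(m) - 3)*exp(m)/(exp(2*m) + 6*exp(m) - 7)^2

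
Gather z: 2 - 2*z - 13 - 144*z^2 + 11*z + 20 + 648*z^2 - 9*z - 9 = 504*z^2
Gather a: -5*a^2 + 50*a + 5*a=-5*a^2 + 55*a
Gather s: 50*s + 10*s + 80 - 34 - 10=60*s + 36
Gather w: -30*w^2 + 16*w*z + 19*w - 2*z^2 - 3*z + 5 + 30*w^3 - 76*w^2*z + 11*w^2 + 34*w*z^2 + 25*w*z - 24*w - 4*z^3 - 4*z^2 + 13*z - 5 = 30*w^3 + w^2*(-76*z - 19) + w*(34*z^2 + 41*z - 5) - 4*z^3 - 6*z^2 + 10*z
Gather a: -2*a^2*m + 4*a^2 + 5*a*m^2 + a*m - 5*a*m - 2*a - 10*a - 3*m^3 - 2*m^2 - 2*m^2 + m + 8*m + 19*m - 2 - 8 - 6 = a^2*(4 - 2*m) + a*(5*m^2 - 4*m - 12) - 3*m^3 - 4*m^2 + 28*m - 16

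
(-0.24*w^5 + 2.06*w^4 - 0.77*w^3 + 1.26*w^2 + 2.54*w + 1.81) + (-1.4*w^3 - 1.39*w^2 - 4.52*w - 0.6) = -0.24*w^5 + 2.06*w^4 - 2.17*w^3 - 0.13*w^2 - 1.98*w + 1.21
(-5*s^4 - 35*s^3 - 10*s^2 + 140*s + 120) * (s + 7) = -5*s^5 - 70*s^4 - 255*s^3 + 70*s^2 + 1100*s + 840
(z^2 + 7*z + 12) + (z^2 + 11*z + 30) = 2*z^2 + 18*z + 42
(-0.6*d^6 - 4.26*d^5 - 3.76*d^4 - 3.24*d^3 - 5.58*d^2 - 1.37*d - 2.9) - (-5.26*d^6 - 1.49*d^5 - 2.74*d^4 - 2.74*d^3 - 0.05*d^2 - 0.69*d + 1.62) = 4.66*d^6 - 2.77*d^5 - 1.02*d^4 - 0.5*d^3 - 5.53*d^2 - 0.68*d - 4.52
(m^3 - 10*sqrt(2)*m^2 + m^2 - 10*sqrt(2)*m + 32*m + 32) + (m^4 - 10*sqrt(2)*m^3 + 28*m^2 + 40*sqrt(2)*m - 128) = m^4 - 10*sqrt(2)*m^3 + m^3 - 10*sqrt(2)*m^2 + 29*m^2 + 32*m + 30*sqrt(2)*m - 96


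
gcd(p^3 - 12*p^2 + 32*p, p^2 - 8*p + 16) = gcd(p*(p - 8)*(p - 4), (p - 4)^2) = p - 4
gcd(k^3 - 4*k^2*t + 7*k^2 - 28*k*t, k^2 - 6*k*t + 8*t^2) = -k + 4*t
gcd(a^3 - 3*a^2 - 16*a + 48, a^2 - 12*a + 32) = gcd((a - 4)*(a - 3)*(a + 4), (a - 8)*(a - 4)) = a - 4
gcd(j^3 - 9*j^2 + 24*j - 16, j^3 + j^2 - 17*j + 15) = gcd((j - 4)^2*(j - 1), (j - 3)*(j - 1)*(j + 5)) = j - 1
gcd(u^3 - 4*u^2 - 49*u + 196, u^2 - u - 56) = u + 7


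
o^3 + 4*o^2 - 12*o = o*(o - 2)*(o + 6)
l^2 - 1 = (l - 1)*(l + 1)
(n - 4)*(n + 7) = n^2 + 3*n - 28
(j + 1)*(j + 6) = j^2 + 7*j + 6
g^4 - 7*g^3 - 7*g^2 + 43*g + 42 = (g - 7)*(g - 3)*(g + 1)*(g + 2)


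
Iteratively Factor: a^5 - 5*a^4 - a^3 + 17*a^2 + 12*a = (a + 1)*(a^4 - 6*a^3 + 5*a^2 + 12*a) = (a + 1)^2*(a^3 - 7*a^2 + 12*a) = a*(a + 1)^2*(a^2 - 7*a + 12) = a*(a - 4)*(a + 1)^2*(a - 3)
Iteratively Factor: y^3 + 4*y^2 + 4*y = (y)*(y^2 + 4*y + 4) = y*(y + 2)*(y + 2)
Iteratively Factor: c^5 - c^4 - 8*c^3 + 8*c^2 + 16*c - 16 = (c + 2)*(c^4 - 3*c^3 - 2*c^2 + 12*c - 8) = (c - 1)*(c + 2)*(c^3 - 2*c^2 - 4*c + 8) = (c - 2)*(c - 1)*(c + 2)*(c^2 - 4) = (c - 2)*(c - 1)*(c + 2)^2*(c - 2)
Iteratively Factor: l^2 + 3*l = (l)*(l + 3)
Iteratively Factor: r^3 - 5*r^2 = (r)*(r^2 - 5*r) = r^2*(r - 5)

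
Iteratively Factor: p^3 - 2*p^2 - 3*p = (p + 1)*(p^2 - 3*p) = p*(p + 1)*(p - 3)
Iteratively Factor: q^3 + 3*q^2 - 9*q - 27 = (q + 3)*(q^2 - 9) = (q + 3)^2*(q - 3)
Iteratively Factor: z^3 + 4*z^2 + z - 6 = (z - 1)*(z^2 + 5*z + 6) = (z - 1)*(z + 3)*(z + 2)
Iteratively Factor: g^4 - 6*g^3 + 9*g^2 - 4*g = (g)*(g^3 - 6*g^2 + 9*g - 4) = g*(g - 1)*(g^2 - 5*g + 4) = g*(g - 4)*(g - 1)*(g - 1)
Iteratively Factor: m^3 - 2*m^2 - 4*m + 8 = (m + 2)*(m^2 - 4*m + 4) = (m - 2)*(m + 2)*(m - 2)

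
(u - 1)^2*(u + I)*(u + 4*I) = u^4 - 2*u^3 + 5*I*u^3 - 3*u^2 - 10*I*u^2 + 8*u + 5*I*u - 4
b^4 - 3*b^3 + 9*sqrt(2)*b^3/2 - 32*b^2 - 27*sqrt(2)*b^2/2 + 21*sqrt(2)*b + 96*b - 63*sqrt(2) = (b - 3)*(b - 3*sqrt(2)/2)*(b - sqrt(2))*(b + 7*sqrt(2))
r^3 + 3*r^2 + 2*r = r*(r + 1)*(r + 2)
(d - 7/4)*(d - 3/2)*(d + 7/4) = d^3 - 3*d^2/2 - 49*d/16 + 147/32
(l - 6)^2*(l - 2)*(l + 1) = l^4 - 13*l^3 + 46*l^2 - 12*l - 72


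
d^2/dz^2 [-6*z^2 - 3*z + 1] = -12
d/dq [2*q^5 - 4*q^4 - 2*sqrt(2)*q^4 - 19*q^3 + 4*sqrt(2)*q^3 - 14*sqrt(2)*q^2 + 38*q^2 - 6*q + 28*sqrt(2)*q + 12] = 10*q^4 - 16*q^3 - 8*sqrt(2)*q^3 - 57*q^2 + 12*sqrt(2)*q^2 - 28*sqrt(2)*q + 76*q - 6 + 28*sqrt(2)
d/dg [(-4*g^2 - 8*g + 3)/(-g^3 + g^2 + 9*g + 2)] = (-4*g^4 - 16*g^3 - 19*g^2 - 22*g - 43)/(g^6 - 2*g^5 - 17*g^4 + 14*g^3 + 85*g^2 + 36*g + 4)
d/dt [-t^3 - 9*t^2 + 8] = 3*t*(-t - 6)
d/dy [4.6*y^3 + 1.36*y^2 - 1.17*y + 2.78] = 13.8*y^2 + 2.72*y - 1.17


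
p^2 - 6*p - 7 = (p - 7)*(p + 1)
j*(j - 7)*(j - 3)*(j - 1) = j^4 - 11*j^3 + 31*j^2 - 21*j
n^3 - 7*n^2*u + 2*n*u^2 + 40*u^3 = (n - 5*u)*(n - 4*u)*(n + 2*u)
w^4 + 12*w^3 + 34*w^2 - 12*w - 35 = (w - 1)*(w + 1)*(w + 5)*(w + 7)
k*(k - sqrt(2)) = k^2 - sqrt(2)*k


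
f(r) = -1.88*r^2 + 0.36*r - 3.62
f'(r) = 0.36 - 3.76*r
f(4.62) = -42.08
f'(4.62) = -17.01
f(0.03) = -3.61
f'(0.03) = 0.25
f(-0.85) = -5.28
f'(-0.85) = 3.56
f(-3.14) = -23.29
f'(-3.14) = 12.17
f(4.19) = -35.12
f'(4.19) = -15.39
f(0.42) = -3.80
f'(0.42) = -1.22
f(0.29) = -3.67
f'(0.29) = -0.73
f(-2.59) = -17.16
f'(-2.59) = 10.10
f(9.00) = -152.66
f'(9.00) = -33.48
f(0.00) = -3.62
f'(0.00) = 0.36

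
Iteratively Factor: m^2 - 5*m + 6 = (m - 2)*(m - 3)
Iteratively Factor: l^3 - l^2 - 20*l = (l)*(l^2 - l - 20) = l*(l + 4)*(l - 5)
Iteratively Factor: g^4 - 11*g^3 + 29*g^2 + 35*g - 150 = (g - 3)*(g^3 - 8*g^2 + 5*g + 50) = (g - 3)*(g + 2)*(g^2 - 10*g + 25) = (g - 5)*(g - 3)*(g + 2)*(g - 5)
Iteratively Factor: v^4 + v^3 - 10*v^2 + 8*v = (v)*(v^3 + v^2 - 10*v + 8) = v*(v + 4)*(v^2 - 3*v + 2) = v*(v - 2)*(v + 4)*(v - 1)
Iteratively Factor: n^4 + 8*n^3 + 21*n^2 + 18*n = (n)*(n^3 + 8*n^2 + 21*n + 18) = n*(n + 2)*(n^2 + 6*n + 9) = n*(n + 2)*(n + 3)*(n + 3)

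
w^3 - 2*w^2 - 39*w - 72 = (w - 8)*(w + 3)^2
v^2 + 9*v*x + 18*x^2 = (v + 3*x)*(v + 6*x)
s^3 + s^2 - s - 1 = (s - 1)*(s + 1)^2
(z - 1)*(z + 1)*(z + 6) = z^3 + 6*z^2 - z - 6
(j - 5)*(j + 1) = j^2 - 4*j - 5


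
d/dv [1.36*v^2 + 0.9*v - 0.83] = 2.72*v + 0.9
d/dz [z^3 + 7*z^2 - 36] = z*(3*z + 14)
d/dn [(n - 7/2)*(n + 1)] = 2*n - 5/2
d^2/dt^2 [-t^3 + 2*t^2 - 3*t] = 4 - 6*t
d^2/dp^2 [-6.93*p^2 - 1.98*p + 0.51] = -13.8600000000000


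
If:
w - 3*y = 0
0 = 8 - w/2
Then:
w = 16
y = 16/3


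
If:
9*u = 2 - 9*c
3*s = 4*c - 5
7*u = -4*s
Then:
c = -46/15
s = -259/45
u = 148/45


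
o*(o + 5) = o^2 + 5*o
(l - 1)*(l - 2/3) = l^2 - 5*l/3 + 2/3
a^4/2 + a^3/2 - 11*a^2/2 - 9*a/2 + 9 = (a/2 + 1)*(a - 3)*(a - 1)*(a + 3)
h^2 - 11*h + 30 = (h - 6)*(h - 5)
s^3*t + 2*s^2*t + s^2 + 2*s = s*(s + 2)*(s*t + 1)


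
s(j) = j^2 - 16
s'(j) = 2*j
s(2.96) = -7.24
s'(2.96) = 5.92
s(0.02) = -16.00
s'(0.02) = 0.04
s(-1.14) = -14.70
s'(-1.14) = -2.28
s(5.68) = 16.26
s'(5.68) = 11.36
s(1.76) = -12.90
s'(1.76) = 3.52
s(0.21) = -15.96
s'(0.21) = 0.42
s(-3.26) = -5.37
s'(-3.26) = -6.52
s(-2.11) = -11.55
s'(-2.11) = -4.22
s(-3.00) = -7.00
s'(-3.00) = -6.00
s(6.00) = 20.00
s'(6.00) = 12.00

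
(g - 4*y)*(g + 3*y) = g^2 - g*y - 12*y^2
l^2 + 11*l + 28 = (l + 4)*(l + 7)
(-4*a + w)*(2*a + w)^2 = -16*a^3 - 12*a^2*w + w^3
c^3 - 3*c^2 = c^2*(c - 3)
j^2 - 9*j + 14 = (j - 7)*(j - 2)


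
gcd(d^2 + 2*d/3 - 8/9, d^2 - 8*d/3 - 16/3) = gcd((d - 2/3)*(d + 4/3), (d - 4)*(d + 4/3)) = d + 4/3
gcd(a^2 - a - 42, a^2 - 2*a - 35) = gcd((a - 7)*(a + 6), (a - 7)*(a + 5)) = a - 7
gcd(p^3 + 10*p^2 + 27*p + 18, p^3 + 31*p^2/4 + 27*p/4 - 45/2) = p^2 + 9*p + 18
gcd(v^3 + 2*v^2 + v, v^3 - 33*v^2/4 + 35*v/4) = v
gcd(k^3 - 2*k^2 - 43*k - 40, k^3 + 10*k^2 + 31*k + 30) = k + 5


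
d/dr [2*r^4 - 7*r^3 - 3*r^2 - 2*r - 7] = 8*r^3 - 21*r^2 - 6*r - 2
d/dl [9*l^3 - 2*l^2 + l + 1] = 27*l^2 - 4*l + 1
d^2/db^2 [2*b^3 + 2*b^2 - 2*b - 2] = 12*b + 4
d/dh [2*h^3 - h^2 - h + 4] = 6*h^2 - 2*h - 1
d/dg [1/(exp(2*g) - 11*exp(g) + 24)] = (11 - 2*exp(g))*exp(g)/(exp(2*g) - 11*exp(g) + 24)^2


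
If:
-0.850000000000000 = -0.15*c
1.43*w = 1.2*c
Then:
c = 5.67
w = 4.76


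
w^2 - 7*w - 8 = (w - 8)*(w + 1)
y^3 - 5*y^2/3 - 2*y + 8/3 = (y - 2)*(y - 1)*(y + 4/3)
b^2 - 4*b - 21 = (b - 7)*(b + 3)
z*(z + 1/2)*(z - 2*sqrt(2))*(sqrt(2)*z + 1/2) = sqrt(2)*z^4 - 7*z^3/2 + sqrt(2)*z^3/2 - 7*z^2/4 - sqrt(2)*z^2 - sqrt(2)*z/2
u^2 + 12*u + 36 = (u + 6)^2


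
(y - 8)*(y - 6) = y^2 - 14*y + 48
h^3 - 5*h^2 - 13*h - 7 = (h - 7)*(h + 1)^2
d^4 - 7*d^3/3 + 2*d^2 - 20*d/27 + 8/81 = (d - 2/3)^3*(d - 1/3)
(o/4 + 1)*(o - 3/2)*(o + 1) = o^3/4 + 7*o^2/8 - 7*o/8 - 3/2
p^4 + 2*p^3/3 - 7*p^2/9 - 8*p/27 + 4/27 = (p - 2/3)*(p - 1/3)*(p + 2/3)*(p + 1)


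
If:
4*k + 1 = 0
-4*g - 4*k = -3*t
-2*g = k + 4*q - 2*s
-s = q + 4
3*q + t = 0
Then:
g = 101/8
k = -1/4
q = -11/2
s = 3/2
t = 33/2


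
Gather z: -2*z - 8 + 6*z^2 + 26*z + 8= 6*z^2 + 24*z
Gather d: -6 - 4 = -10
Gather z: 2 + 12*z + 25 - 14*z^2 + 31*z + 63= -14*z^2 + 43*z + 90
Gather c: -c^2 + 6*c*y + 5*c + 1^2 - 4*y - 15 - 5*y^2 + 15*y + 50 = -c^2 + c*(6*y + 5) - 5*y^2 + 11*y + 36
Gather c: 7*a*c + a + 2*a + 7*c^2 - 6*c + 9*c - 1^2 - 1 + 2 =3*a + 7*c^2 + c*(7*a + 3)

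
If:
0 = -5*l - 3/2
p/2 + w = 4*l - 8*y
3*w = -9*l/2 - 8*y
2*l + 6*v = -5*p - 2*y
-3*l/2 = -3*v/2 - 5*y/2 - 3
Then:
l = -3/10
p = 477/230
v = -2687/1840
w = 165/92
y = -927/1840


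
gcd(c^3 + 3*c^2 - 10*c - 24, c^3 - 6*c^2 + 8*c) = 1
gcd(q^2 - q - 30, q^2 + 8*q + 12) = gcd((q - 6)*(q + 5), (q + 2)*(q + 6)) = 1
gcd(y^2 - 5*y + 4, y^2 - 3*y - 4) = y - 4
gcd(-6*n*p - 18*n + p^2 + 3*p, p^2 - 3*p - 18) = p + 3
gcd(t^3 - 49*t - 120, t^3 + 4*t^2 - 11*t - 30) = t + 5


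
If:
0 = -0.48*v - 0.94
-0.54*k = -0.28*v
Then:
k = -1.02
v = -1.96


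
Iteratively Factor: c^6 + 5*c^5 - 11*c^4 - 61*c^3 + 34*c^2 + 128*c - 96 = (c + 2)*(c^5 + 3*c^4 - 17*c^3 - 27*c^2 + 88*c - 48) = (c + 2)*(c + 4)*(c^4 - c^3 - 13*c^2 + 25*c - 12) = (c - 1)*(c + 2)*(c + 4)*(c^3 - 13*c + 12) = (c - 3)*(c - 1)*(c + 2)*(c + 4)*(c^2 + 3*c - 4) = (c - 3)*(c - 1)^2*(c + 2)*(c + 4)*(c + 4)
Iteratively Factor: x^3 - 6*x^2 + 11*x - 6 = (x - 2)*(x^2 - 4*x + 3) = (x - 2)*(x - 1)*(x - 3)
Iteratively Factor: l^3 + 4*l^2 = (l)*(l^2 + 4*l) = l*(l + 4)*(l)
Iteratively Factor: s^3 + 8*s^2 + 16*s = (s)*(s^2 + 8*s + 16) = s*(s + 4)*(s + 4)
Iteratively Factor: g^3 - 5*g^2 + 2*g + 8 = (g - 4)*(g^2 - g - 2) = (g - 4)*(g + 1)*(g - 2)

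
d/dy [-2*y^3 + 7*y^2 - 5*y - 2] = -6*y^2 + 14*y - 5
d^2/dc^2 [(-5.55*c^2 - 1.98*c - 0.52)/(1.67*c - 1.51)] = (7.105427357601e-15*c - 38.195498)/(4.657463*c^3 - 12.633717*c^2 + 11.423301*c - 3.442951)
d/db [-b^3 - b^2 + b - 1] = -3*b^2 - 2*b + 1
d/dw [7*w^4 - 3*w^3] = w^2*(28*w - 9)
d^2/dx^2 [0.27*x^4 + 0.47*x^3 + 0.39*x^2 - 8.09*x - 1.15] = 3.24*x^2 + 2.82*x + 0.78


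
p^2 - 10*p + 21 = (p - 7)*(p - 3)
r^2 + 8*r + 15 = (r + 3)*(r + 5)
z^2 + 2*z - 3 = (z - 1)*(z + 3)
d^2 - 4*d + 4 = (d - 2)^2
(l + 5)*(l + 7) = l^2 + 12*l + 35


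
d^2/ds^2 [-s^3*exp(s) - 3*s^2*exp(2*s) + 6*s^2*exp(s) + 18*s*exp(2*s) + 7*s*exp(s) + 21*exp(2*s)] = (-s^3 - 12*s^2*exp(s) + 48*s*exp(s) + 25*s + 150*exp(s) + 26)*exp(s)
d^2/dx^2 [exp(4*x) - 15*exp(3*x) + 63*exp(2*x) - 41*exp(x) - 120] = (16*exp(3*x) - 135*exp(2*x) + 252*exp(x) - 41)*exp(x)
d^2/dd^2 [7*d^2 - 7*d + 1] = 14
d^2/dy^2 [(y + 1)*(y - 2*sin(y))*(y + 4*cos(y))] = 2*y^2*sin(y) - 4*y^2*cos(y) - 14*y*sin(y) + 16*y*sin(2*y) - 12*y*cos(y) + 6*y - 12*sin(y) + 4*cos(y) - 16*sqrt(2)*cos(2*y + pi/4) + 2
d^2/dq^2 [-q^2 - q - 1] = -2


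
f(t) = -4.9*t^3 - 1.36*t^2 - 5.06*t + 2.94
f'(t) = -14.7*t^2 - 2.72*t - 5.06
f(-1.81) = 36.70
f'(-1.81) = -48.30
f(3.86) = -318.67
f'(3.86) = -234.58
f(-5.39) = 758.00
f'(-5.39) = -417.47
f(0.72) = -3.24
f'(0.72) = -14.64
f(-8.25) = 2703.55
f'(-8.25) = -983.14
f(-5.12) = 650.86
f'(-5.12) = -376.49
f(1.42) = -21.02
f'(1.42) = -38.56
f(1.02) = -8.84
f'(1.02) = -23.13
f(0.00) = 2.94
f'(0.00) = -5.06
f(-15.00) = 16310.34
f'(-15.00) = -3271.76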